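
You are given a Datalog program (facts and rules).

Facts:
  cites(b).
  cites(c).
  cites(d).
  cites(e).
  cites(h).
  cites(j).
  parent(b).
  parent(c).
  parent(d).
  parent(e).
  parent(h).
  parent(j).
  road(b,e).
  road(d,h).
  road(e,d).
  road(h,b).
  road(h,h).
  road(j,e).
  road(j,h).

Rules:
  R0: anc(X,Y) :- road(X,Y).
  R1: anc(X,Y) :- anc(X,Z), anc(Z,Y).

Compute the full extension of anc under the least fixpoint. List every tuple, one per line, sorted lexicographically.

anc(b,b)
anc(b,d)
anc(b,e)
anc(b,h)
anc(d,b)
anc(d,d)
anc(d,e)
anc(d,h)
anc(e,b)
anc(e,d)
anc(e,e)
anc(e,h)
anc(h,b)
anc(h,d)
anc(h,e)
anc(h,h)
anc(j,b)
anc(j,d)
anc(j,e)
anc(j,h)

round 1: derive anc(b,e) via R0 from road(b,e)
round 1: derive anc(d,h) via R0 from road(d,h)
round 1: derive anc(e,d) via R0 from road(e,d)
round 1: derive anc(h,b) via R0 from road(h,b)
round 1: derive anc(h,h) via R0 from road(h,h)
round 1: derive anc(j,e) via R0 from road(j,e)
round 1: derive anc(j,h) via R0 from road(j,h)
round 2: derive anc(b,d) via R1 from anc(b,e), anc(e,d)
round 2: derive anc(d,b) via R1 from anc(d,h), anc(h,b)
round 2: derive anc(e,h) via R1 from anc(e,d), anc(d,h)
round 2: derive anc(h,e) via R1 from anc(h,b), anc(b,e)
round 2: derive anc(j,b) via R1 from anc(j,h), anc(h,b)
round 2: derive anc(j,d) via R1 from anc(j,e), anc(e,d)
round 3: derive anc(b,b) via R1 from anc(b,d), anc(d,b)
round 3: derive anc(b,h) via R1 from anc(b,d), anc(d,h)
round 3: derive anc(d,d) via R1 from anc(d,b), anc(b,d)
round 3: derive anc(d,e) via R1 from anc(d,b), anc(b,e)
round 3: derive anc(e,b) via R1 from anc(e,d), anc(d,b)
round 3: derive anc(e,e) via R1 from anc(e,h), anc(h,e)
round 3: derive anc(h,d) via R1 from anc(h,b), anc(b,d)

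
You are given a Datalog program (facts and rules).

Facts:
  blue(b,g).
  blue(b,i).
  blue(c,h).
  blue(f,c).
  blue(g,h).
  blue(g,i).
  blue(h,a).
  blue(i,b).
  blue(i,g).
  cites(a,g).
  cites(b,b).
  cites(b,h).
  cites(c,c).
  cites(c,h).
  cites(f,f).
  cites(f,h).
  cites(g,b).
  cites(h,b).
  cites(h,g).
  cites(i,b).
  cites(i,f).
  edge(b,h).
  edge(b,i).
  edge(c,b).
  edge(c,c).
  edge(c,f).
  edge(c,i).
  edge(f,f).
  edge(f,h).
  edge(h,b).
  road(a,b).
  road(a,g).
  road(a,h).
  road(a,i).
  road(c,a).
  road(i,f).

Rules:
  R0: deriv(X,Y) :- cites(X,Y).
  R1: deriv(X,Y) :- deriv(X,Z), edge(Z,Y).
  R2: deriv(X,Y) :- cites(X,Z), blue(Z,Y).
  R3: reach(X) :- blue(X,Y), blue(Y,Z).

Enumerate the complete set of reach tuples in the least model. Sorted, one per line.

round 1: derive reach(b) via R3 from blue(b,g), blue(g,h)
round 1: derive reach(c) via R3 from blue(c,h), blue(h,a)
round 1: derive reach(f) via R3 from blue(f,c), blue(c,h)
round 1: derive reach(g) via R3 from blue(g,h), blue(h,a)
round 1: derive reach(i) via R3 from blue(i,b), blue(b,g)

reach(b)
reach(c)
reach(f)
reach(g)
reach(i)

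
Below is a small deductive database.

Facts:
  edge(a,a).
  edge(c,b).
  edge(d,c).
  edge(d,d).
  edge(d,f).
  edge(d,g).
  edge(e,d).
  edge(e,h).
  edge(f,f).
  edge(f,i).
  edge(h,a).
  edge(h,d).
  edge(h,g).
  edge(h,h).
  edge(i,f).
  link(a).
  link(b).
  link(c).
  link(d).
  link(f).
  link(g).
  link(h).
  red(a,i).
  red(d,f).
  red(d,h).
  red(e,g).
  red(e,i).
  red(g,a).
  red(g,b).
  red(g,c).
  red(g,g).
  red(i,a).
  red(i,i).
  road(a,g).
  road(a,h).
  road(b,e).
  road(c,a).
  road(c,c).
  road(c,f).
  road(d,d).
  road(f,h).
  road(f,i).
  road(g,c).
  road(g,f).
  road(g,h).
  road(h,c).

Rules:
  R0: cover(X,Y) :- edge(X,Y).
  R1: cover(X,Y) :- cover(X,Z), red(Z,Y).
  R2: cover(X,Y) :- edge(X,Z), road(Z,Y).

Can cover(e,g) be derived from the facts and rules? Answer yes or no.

no

round 1: derive cover(a,a) via R0 from edge(a,a)
round 1: derive cover(c,b) via R0 from edge(c,b)
round 1: derive cover(d,c) via R0 from edge(d,c)
round 1: derive cover(d,d) via R0 from edge(d,d)
round 1: derive cover(d,f) via R0 from edge(d,f)
round 1: derive cover(d,g) via R0 from edge(d,g)
round 1: derive cover(e,d) via R0 from edge(e,d)
round 1: derive cover(e,h) via R0 from edge(e,h)
round 1: derive cover(f,f) via R0 from edge(f,f)
round 1: derive cover(f,i) via R0 from edge(f,i)
round 1: derive cover(h,a) via R0 from edge(h,a)
round 1: derive cover(h,d) via R0 from edge(h,d)
round 1: derive cover(h,g) via R0 from edge(h,g)
round 1: derive cover(h,h) via R0 from edge(h,h)
round 1: derive cover(i,f) via R0 from edge(i,f)
round 1: derive cover(a,g) via R2 from edge(a,a), road(a,g)
round 1: derive cover(a,h) via R2 from edge(a,a), road(a,h)
round 1: derive cover(c,e) via R2 from edge(c,b), road(b,e)
round 1: derive cover(d,a) via R2 from edge(d,c), road(c,a)
round 1: derive cover(d,h) via R2 from edge(d,f), road(f,h)
round 1: derive cover(d,i) via R2 from edge(d,f), road(f,i)
round 1: derive cover(e,c) via R2 from edge(e,h), road(h,c)
round 1: derive cover(f,h) via R2 from edge(f,f), road(f,h)
round 1: derive cover(h,c) via R2 from edge(h,g), road(g,c)
round 1: derive cover(h,f) via R2 from edge(h,g), road(g,f)
round 1: derive cover(i,h) via R2 from edge(i,f), road(f,h)
round 1: derive cover(i,i) via R2 from edge(i,f), road(f,i)
round 2: derive cover(a,b) via R1 from cover(a,g), red(g,b)
round 2: derive cover(a,c) via R1 from cover(a,g), red(g,c)
round 2: derive cover(a,i) via R1 from cover(a,a), red(a,i)
round 2: derive cover(c,g) via R1 from cover(c,e), red(e,g)
round 2: derive cover(c,i) via R1 from cover(c,e), red(e,i)
round 2: derive cover(d,b) via R1 from cover(d,g), red(g,b)
round 2: derive cover(e,f) via R1 from cover(e,d), red(d,f)
round 2: derive cover(f,a) via R1 from cover(f,i), red(i,a)
round 2: derive cover(h,b) via R1 from cover(h,g), red(g,b)
round 2: derive cover(h,i) via R1 from cover(h,a), red(a,i)
round 2: derive cover(i,a) via R1 from cover(i,i), red(i,a)
round 3: derive cover(c,a) via R1 from cover(c,g), red(g,a)
round 3: derive cover(c,c) via R1 from cover(c,g), red(g,c)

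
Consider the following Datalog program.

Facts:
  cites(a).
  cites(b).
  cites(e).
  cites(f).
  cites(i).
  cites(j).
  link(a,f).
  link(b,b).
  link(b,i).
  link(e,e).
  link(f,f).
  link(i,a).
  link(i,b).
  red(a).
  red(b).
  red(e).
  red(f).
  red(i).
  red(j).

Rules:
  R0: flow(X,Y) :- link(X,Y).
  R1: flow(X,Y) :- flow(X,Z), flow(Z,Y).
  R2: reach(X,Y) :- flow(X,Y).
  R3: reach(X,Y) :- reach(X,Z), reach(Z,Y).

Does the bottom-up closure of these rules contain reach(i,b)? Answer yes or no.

round 1: derive flow(a,f) via R0 from link(a,f)
round 1: derive flow(b,b) via R0 from link(b,b)
round 1: derive flow(b,i) via R0 from link(b,i)
round 1: derive flow(e,e) via R0 from link(e,e)
round 1: derive flow(f,f) via R0 from link(f,f)
round 1: derive flow(i,a) via R0 from link(i,a)
round 1: derive flow(i,b) via R0 from link(i,b)
round 2: derive flow(b,a) via R1 from flow(b,i), flow(i,a)
round 2: derive flow(i,f) via R1 from flow(i,a), flow(a,f)
round 2: derive flow(i,i) via R1 from flow(i,b), flow(b,i)
round 2: derive reach(a,f) via R2 from flow(a,f)
round 2: derive reach(b,b) via R2 from flow(b,b)
round 2: derive reach(b,i) via R2 from flow(b,i)
round 2: derive reach(e,e) via R2 from flow(e,e)
round 2: derive reach(f,f) via R2 from flow(f,f)
round 2: derive reach(i,a) via R2 from flow(i,a)
round 2: derive reach(i,b) via R2 from flow(i,b)
round 3: derive flow(b,f) via R1 from flow(b,a), flow(a,f)
round 3: derive reach(b,a) via R2 from flow(b,a)
round 3: derive reach(i,f) via R2 from flow(i,f)
round 3: derive reach(i,i) via R2 from flow(i,i)
round 4: derive reach(b,f) via R2 from flow(b,f)

yes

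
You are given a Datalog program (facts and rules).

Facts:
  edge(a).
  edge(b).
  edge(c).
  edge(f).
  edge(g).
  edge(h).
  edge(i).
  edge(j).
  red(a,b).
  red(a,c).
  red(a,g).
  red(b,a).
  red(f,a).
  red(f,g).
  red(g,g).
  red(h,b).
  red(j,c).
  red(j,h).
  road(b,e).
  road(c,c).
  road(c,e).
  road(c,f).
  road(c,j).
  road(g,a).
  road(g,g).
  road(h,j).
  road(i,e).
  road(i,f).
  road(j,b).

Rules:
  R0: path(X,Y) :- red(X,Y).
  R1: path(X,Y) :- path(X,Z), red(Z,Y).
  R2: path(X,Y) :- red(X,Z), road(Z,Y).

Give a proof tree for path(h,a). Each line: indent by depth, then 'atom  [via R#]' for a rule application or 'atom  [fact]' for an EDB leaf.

round 1: derive path(a,b) via R0 from red(a,b)
round 1: derive path(a,c) via R0 from red(a,c)
round 1: derive path(a,g) via R0 from red(a,g)
round 1: derive path(b,a) via R0 from red(b,a)
round 1: derive path(f,a) via R0 from red(f,a)
round 1: derive path(f,g) via R0 from red(f,g)
round 1: derive path(g,g) via R0 from red(g,g)
round 1: derive path(h,b) via R0 from red(h,b)
round 1: derive path(j,c) via R0 from red(j,c)
round 1: derive path(j,h) via R0 from red(j,h)
round 1: derive path(a,a) via R2 from red(a,g), road(g,a)
round 1: derive path(a,e) via R2 from red(a,b), road(b,e)
round 1: derive path(a,f) via R2 from red(a,c), road(c,f)
round 1: derive path(a,j) via R2 from red(a,c), road(c,j)
round 1: derive path(g,a) via R2 from red(g,g), road(g,a)
round 1: derive path(h,e) via R2 from red(h,b), road(b,e)
round 1: derive path(j,e) via R2 from red(j,c), road(c,e)
round 1: derive path(j,f) via R2 from red(j,c), road(c,f)
round 1: derive path(j,j) via R2 from red(j,c), road(c,j)
round 2: derive path(a,h) via R1 from path(a,j), red(j,h)
round 2: derive path(b,b) via R1 from path(b,a), red(a,b)
round 2: derive path(b,c) via R1 from path(b,a), red(a,c)
round 2: derive path(b,g) via R1 from path(b,a), red(a,g)
round 2: derive path(f,b) via R1 from path(f,a), red(a,b)
round 2: derive path(f,c) via R1 from path(f,a), red(a,c)
round 2: derive path(g,b) via R1 from path(g,a), red(a,b)
round 2: derive path(g,c) via R1 from path(g,a), red(a,c)
round 2: derive path(h,a) via R1 from path(h,b), red(b,a)
round 2: derive path(j,a) via R1 from path(j,f), red(f,a)
round 2: derive path(j,b) via R1 from path(j,h), red(h,b)
round 2: derive path(j,g) via R1 from path(j,f), red(f,g)
round 3: derive path(h,c) via R1 from path(h,a), red(a,c)
round 3: derive path(h,g) via R1 from path(h,a), red(a,g)

path(h,a)  [via R1]
  path(h,b)  [via R0]
    red(h,b)  [fact]
  red(b,a)  [fact]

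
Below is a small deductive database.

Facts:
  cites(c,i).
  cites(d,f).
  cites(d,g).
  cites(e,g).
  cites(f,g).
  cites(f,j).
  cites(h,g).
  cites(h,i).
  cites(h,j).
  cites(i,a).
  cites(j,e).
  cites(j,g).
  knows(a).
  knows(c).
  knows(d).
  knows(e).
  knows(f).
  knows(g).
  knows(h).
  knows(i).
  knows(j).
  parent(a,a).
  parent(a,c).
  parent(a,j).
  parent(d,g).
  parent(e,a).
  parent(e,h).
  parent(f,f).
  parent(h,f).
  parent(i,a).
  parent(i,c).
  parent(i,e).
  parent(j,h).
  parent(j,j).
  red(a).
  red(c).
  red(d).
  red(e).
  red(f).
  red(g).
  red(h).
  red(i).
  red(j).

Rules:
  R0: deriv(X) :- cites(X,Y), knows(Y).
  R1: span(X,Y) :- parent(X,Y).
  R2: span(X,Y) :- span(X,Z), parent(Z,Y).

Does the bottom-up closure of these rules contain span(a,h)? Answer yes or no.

round 1: derive span(a,a) via R1 from parent(a,a)
round 1: derive span(a,c) via R1 from parent(a,c)
round 1: derive span(a,j) via R1 from parent(a,j)
round 1: derive span(d,g) via R1 from parent(d,g)
round 1: derive span(e,a) via R1 from parent(e,a)
round 1: derive span(e,h) via R1 from parent(e,h)
round 1: derive span(f,f) via R1 from parent(f,f)
round 1: derive span(h,f) via R1 from parent(h,f)
round 1: derive span(i,a) via R1 from parent(i,a)
round 1: derive span(i,c) via R1 from parent(i,c)
round 1: derive span(i,e) via R1 from parent(i,e)
round 1: derive span(j,h) via R1 from parent(j,h)
round 1: derive span(j,j) via R1 from parent(j,j)
round 2: derive span(a,h) via R2 from span(a,j), parent(j,h)
round 2: derive span(e,c) via R2 from span(e,a), parent(a,c)
round 2: derive span(e,f) via R2 from span(e,h), parent(h,f)
round 2: derive span(e,j) via R2 from span(e,a), parent(a,j)
round 2: derive span(i,h) via R2 from span(i,e), parent(e,h)
round 2: derive span(i,j) via R2 from span(i,a), parent(a,j)
round 2: derive span(j,f) via R2 from span(j,h), parent(h,f)
round 3: derive span(a,f) via R2 from span(a,h), parent(h,f)
round 3: derive span(i,f) via R2 from span(i,h), parent(h,f)

yes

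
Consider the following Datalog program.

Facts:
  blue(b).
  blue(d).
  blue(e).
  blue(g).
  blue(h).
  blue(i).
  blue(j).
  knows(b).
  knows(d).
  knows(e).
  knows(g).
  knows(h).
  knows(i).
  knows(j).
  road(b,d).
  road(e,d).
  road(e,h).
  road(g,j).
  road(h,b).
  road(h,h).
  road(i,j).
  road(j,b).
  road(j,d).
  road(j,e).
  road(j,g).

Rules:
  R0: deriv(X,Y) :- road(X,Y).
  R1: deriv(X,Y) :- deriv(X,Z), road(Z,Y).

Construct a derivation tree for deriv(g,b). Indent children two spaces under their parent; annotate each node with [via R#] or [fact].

round 1: derive deriv(b,d) via R0 from road(b,d)
round 1: derive deriv(e,d) via R0 from road(e,d)
round 1: derive deriv(e,h) via R0 from road(e,h)
round 1: derive deriv(g,j) via R0 from road(g,j)
round 1: derive deriv(h,b) via R0 from road(h,b)
round 1: derive deriv(h,h) via R0 from road(h,h)
round 1: derive deriv(i,j) via R0 from road(i,j)
round 1: derive deriv(j,b) via R0 from road(j,b)
round 1: derive deriv(j,d) via R0 from road(j,d)
round 1: derive deriv(j,e) via R0 from road(j,e)
round 1: derive deriv(j,g) via R0 from road(j,g)
round 2: derive deriv(e,b) via R1 from deriv(e,h), road(h,b)
round 2: derive deriv(g,b) via R1 from deriv(g,j), road(j,b)
round 2: derive deriv(g,d) via R1 from deriv(g,j), road(j,d)
round 2: derive deriv(g,e) via R1 from deriv(g,j), road(j,e)
round 2: derive deriv(g,g) via R1 from deriv(g,j), road(j,g)
round 2: derive deriv(h,d) via R1 from deriv(h,b), road(b,d)
round 2: derive deriv(i,b) via R1 from deriv(i,j), road(j,b)
round 2: derive deriv(i,d) via R1 from deriv(i,j), road(j,d)
round 2: derive deriv(i,e) via R1 from deriv(i,j), road(j,e)
round 2: derive deriv(i,g) via R1 from deriv(i,j), road(j,g)
round 2: derive deriv(j,h) via R1 from deriv(j,e), road(e,h)
round 2: derive deriv(j,j) via R1 from deriv(j,g), road(g,j)
round 3: derive deriv(g,h) via R1 from deriv(g,e), road(e,h)
round 3: derive deriv(i,h) via R1 from deriv(i,e), road(e,h)

deriv(g,b)  [via R1]
  deriv(g,j)  [via R0]
    road(g,j)  [fact]
  road(j,b)  [fact]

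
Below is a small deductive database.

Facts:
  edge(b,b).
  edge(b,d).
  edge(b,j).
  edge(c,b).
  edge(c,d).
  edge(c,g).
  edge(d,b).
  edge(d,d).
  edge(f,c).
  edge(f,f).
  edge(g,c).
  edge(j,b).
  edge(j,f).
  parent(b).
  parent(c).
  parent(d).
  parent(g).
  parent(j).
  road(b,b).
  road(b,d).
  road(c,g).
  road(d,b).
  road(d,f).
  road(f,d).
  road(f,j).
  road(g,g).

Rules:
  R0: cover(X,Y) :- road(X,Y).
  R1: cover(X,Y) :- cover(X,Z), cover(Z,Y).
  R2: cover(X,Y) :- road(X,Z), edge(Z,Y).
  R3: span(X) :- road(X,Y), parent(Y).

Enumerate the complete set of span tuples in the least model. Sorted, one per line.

round 1: derive span(b) via R3 from road(b,b), parent(b)
round 1: derive span(c) via R3 from road(c,g), parent(g)
round 1: derive span(d) via R3 from road(d,b), parent(b)
round 1: derive span(f) via R3 from road(f,d), parent(d)
round 1: derive span(g) via R3 from road(g,g), parent(g)

span(b)
span(c)
span(d)
span(f)
span(g)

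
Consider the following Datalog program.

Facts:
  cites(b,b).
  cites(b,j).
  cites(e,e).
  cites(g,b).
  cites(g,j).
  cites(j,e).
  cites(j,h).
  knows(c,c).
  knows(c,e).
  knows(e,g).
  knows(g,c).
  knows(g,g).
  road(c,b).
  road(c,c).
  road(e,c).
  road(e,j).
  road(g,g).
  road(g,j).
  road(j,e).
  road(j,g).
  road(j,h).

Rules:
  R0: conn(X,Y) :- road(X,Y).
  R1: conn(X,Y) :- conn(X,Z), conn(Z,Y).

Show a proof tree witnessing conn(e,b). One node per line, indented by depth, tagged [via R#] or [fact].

round 1: derive conn(c,b) via R0 from road(c,b)
round 1: derive conn(c,c) via R0 from road(c,c)
round 1: derive conn(e,c) via R0 from road(e,c)
round 1: derive conn(e,j) via R0 from road(e,j)
round 1: derive conn(g,g) via R0 from road(g,g)
round 1: derive conn(g,j) via R0 from road(g,j)
round 1: derive conn(j,e) via R0 from road(j,e)
round 1: derive conn(j,g) via R0 from road(j,g)
round 1: derive conn(j,h) via R0 from road(j,h)
round 2: derive conn(e,b) via R1 from conn(e,c), conn(c,b)
round 2: derive conn(e,e) via R1 from conn(e,j), conn(j,e)
round 2: derive conn(e,g) via R1 from conn(e,j), conn(j,g)
round 2: derive conn(e,h) via R1 from conn(e,j), conn(j,h)
round 2: derive conn(g,e) via R1 from conn(g,j), conn(j,e)
round 2: derive conn(g,h) via R1 from conn(g,j), conn(j,h)
round 2: derive conn(j,c) via R1 from conn(j,e), conn(e,c)
round 2: derive conn(j,j) via R1 from conn(j,e), conn(e,j)
round 3: derive conn(g,b) via R1 from conn(g,e), conn(e,b)
round 3: derive conn(g,c) via R1 from conn(g,e), conn(e,c)
round 3: derive conn(j,b) via R1 from conn(j,c), conn(c,b)

conn(e,b)  [via R1]
  conn(e,c)  [via R0]
    road(e,c)  [fact]
  conn(c,b)  [via R0]
    road(c,b)  [fact]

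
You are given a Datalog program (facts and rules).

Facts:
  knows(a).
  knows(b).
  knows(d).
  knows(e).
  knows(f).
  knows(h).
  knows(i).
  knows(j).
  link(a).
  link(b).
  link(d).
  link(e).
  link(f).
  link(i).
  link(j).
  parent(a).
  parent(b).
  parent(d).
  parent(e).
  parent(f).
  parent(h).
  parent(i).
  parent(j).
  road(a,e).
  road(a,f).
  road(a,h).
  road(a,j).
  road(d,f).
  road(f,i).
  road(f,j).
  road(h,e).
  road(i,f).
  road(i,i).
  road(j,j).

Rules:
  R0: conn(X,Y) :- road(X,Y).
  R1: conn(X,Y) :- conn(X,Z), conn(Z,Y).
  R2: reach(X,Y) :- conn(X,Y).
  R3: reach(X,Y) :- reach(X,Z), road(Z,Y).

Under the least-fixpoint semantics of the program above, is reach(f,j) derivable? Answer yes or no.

yes

round 1: derive conn(a,e) via R0 from road(a,e)
round 1: derive conn(a,f) via R0 from road(a,f)
round 1: derive conn(a,h) via R0 from road(a,h)
round 1: derive conn(a,j) via R0 from road(a,j)
round 1: derive conn(d,f) via R0 from road(d,f)
round 1: derive conn(f,i) via R0 from road(f,i)
round 1: derive conn(f,j) via R0 from road(f,j)
round 1: derive conn(h,e) via R0 from road(h,e)
round 1: derive conn(i,f) via R0 from road(i,f)
round 1: derive conn(i,i) via R0 from road(i,i)
round 1: derive conn(j,j) via R0 from road(j,j)
round 2: derive conn(a,i) via R1 from conn(a,f), conn(f,i)
round 2: derive conn(d,i) via R1 from conn(d,f), conn(f,i)
round 2: derive conn(d,j) via R1 from conn(d,f), conn(f,j)
round 2: derive conn(f,f) via R1 from conn(f,i), conn(i,f)
round 2: derive conn(i,j) via R1 from conn(i,f), conn(f,j)
round 2: derive reach(a,e) via R2 from conn(a,e)
round 2: derive reach(a,f) via R2 from conn(a,f)
round 2: derive reach(a,h) via R2 from conn(a,h)
round 2: derive reach(a,j) via R2 from conn(a,j)
round 2: derive reach(d,f) via R2 from conn(d,f)
round 2: derive reach(f,i) via R2 from conn(f,i)
round 2: derive reach(f,j) via R2 from conn(f,j)
round 2: derive reach(h,e) via R2 from conn(h,e)
round 2: derive reach(i,f) via R2 from conn(i,f)
round 2: derive reach(i,i) via R2 from conn(i,i)
round 2: derive reach(j,j) via R2 from conn(j,j)
round 3: derive reach(a,i) via R2 from conn(a,i)
round 3: derive reach(d,i) via R2 from conn(d,i)
round 3: derive reach(d,j) via R2 from conn(d,j)
round 3: derive reach(f,f) via R2 from conn(f,f)
round 3: derive reach(i,j) via R2 from conn(i,j)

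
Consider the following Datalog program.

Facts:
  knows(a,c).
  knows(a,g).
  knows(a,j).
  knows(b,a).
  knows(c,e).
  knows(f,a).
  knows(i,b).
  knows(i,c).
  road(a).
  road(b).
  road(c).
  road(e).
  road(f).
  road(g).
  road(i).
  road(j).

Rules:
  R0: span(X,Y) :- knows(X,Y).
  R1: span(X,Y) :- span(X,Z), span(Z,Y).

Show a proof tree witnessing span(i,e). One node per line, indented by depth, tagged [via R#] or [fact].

round 1: derive span(a,c) via R0 from knows(a,c)
round 1: derive span(a,g) via R0 from knows(a,g)
round 1: derive span(a,j) via R0 from knows(a,j)
round 1: derive span(b,a) via R0 from knows(b,a)
round 1: derive span(c,e) via R0 from knows(c,e)
round 1: derive span(f,a) via R0 from knows(f,a)
round 1: derive span(i,b) via R0 from knows(i,b)
round 1: derive span(i,c) via R0 from knows(i,c)
round 2: derive span(a,e) via R1 from span(a,c), span(c,e)
round 2: derive span(b,c) via R1 from span(b,a), span(a,c)
round 2: derive span(b,g) via R1 from span(b,a), span(a,g)
round 2: derive span(b,j) via R1 from span(b,a), span(a,j)
round 2: derive span(f,c) via R1 from span(f,a), span(a,c)
round 2: derive span(f,g) via R1 from span(f,a), span(a,g)
round 2: derive span(f,j) via R1 from span(f,a), span(a,j)
round 2: derive span(i,a) via R1 from span(i,b), span(b,a)
round 2: derive span(i,e) via R1 from span(i,c), span(c,e)
round 3: derive span(b,e) via R1 from span(b,a), span(a,e)
round 3: derive span(f,e) via R1 from span(f,a), span(a,e)
round 3: derive span(i,g) via R1 from span(i,a), span(a,g)
round 3: derive span(i,j) via R1 from span(i,a), span(a,j)

span(i,e)  [via R1]
  span(i,c)  [via R0]
    knows(i,c)  [fact]
  span(c,e)  [via R0]
    knows(c,e)  [fact]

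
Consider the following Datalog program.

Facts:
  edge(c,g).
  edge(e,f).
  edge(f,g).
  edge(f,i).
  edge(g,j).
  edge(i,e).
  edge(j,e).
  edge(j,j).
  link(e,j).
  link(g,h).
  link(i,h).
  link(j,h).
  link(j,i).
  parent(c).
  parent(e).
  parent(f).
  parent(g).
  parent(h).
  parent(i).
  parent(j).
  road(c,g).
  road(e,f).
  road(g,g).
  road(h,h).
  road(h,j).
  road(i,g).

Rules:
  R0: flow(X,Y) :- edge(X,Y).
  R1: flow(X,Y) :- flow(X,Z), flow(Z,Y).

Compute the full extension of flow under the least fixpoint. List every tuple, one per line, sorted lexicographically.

flow(c,e)
flow(c,f)
flow(c,g)
flow(c,i)
flow(c,j)
flow(e,e)
flow(e,f)
flow(e,g)
flow(e,i)
flow(e,j)
flow(f,e)
flow(f,f)
flow(f,g)
flow(f,i)
flow(f,j)
flow(g,e)
flow(g,f)
flow(g,g)
flow(g,i)
flow(g,j)
flow(i,e)
flow(i,f)
flow(i,g)
flow(i,i)
flow(i,j)
flow(j,e)
flow(j,f)
flow(j,g)
flow(j,i)
flow(j,j)

round 1: derive flow(c,g) via R0 from edge(c,g)
round 1: derive flow(e,f) via R0 from edge(e,f)
round 1: derive flow(f,g) via R0 from edge(f,g)
round 1: derive flow(f,i) via R0 from edge(f,i)
round 1: derive flow(g,j) via R0 from edge(g,j)
round 1: derive flow(i,e) via R0 from edge(i,e)
round 1: derive flow(j,e) via R0 from edge(j,e)
round 1: derive flow(j,j) via R0 from edge(j,j)
round 2: derive flow(c,j) via R1 from flow(c,g), flow(g,j)
round 2: derive flow(e,g) via R1 from flow(e,f), flow(f,g)
round 2: derive flow(e,i) via R1 from flow(e,f), flow(f,i)
round 2: derive flow(f,e) via R1 from flow(f,i), flow(i,e)
round 2: derive flow(f,j) via R1 from flow(f,g), flow(g,j)
round 2: derive flow(g,e) via R1 from flow(g,j), flow(j,e)
round 2: derive flow(i,f) via R1 from flow(i,e), flow(e,f)
round 2: derive flow(j,f) via R1 from flow(j,e), flow(e,f)
round 3: derive flow(c,e) via R1 from flow(c,g), flow(g,e)
round 3: derive flow(c,f) via R1 from flow(c,j), flow(j,f)
round 3: derive flow(e,e) via R1 from flow(e,f), flow(f,e)
round 3: derive flow(e,j) via R1 from flow(e,f), flow(f,j)
round 3: derive flow(f,f) via R1 from flow(f,e), flow(e,f)
round 3: derive flow(g,f) via R1 from flow(g,e), flow(e,f)
round 3: derive flow(g,g) via R1 from flow(g,e), flow(e,g)
round 3: derive flow(g,i) via R1 from flow(g,e), flow(e,i)
round 3: derive flow(i,g) via R1 from flow(i,e), flow(e,g)
round 3: derive flow(i,i) via R1 from flow(i,e), flow(e,i)
round 3: derive flow(i,j) via R1 from flow(i,f), flow(f,j)
round 3: derive flow(j,g) via R1 from flow(j,e), flow(e,g)
round 3: derive flow(j,i) via R1 from flow(j,e), flow(e,i)
round 4: derive flow(c,i) via R1 from flow(c,e), flow(e,i)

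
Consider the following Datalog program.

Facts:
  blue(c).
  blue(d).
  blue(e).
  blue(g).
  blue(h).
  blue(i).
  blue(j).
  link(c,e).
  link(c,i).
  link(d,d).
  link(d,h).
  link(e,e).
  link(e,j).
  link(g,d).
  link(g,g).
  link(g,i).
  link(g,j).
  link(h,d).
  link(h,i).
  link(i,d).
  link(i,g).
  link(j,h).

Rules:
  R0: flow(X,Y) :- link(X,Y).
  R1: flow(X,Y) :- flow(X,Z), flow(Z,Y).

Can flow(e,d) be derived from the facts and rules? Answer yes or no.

round 1: derive flow(c,e) via R0 from link(c,e)
round 1: derive flow(c,i) via R0 from link(c,i)
round 1: derive flow(d,d) via R0 from link(d,d)
round 1: derive flow(d,h) via R0 from link(d,h)
round 1: derive flow(e,e) via R0 from link(e,e)
round 1: derive flow(e,j) via R0 from link(e,j)
round 1: derive flow(g,d) via R0 from link(g,d)
round 1: derive flow(g,g) via R0 from link(g,g)
round 1: derive flow(g,i) via R0 from link(g,i)
round 1: derive flow(g,j) via R0 from link(g,j)
round 1: derive flow(h,d) via R0 from link(h,d)
round 1: derive flow(h,i) via R0 from link(h,i)
round 1: derive flow(i,d) via R0 from link(i,d)
round 1: derive flow(i,g) via R0 from link(i,g)
round 1: derive flow(j,h) via R0 from link(j,h)
round 2: derive flow(c,d) via R1 from flow(c,i), flow(i,d)
round 2: derive flow(c,g) via R1 from flow(c,i), flow(i,g)
round 2: derive flow(c,j) via R1 from flow(c,e), flow(e,j)
round 2: derive flow(d,i) via R1 from flow(d,h), flow(h,i)
round 2: derive flow(e,h) via R1 from flow(e,j), flow(j,h)
round 2: derive flow(g,h) via R1 from flow(g,d), flow(d,h)
round 2: derive flow(h,g) via R1 from flow(h,i), flow(i,g)
round 2: derive flow(h,h) via R1 from flow(h,d), flow(d,h)
round 2: derive flow(i,h) via R1 from flow(i,d), flow(d,h)
round 2: derive flow(i,i) via R1 from flow(i,g), flow(g,i)
round 2: derive flow(i,j) via R1 from flow(i,g), flow(g,j)
round 2: derive flow(j,d) via R1 from flow(j,h), flow(h,d)
round 2: derive flow(j,i) via R1 from flow(j,h), flow(h,i)
round 3: derive flow(c,h) via R1 from flow(c,d), flow(d,h)
round 3: derive flow(d,g) via R1 from flow(d,h), flow(h,g)
round 3: derive flow(d,j) via R1 from flow(d,i), flow(i,j)
round 3: derive flow(e,d) via R1 from flow(e,h), flow(h,d)
round 3: derive flow(e,g) via R1 from flow(e,h), flow(h,g)
round 3: derive flow(e,i) via R1 from flow(e,h), flow(h,i)
round 3: derive flow(h,j) via R1 from flow(h,g), flow(g,j)
round 3: derive flow(j,g) via R1 from flow(j,h), flow(h,g)
round 3: derive flow(j,j) via R1 from flow(j,i), flow(i,j)

yes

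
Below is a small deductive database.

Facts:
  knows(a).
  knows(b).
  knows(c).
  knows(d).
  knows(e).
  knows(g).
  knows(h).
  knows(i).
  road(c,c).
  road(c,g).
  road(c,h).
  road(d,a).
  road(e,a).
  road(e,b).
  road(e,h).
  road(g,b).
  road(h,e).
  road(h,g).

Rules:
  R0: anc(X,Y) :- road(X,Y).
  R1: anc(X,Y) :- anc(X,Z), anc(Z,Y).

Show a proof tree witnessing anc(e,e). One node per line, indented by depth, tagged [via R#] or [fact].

anc(e,e)  [via R1]
  anc(e,h)  [via R0]
    road(e,h)  [fact]
  anc(h,e)  [via R0]
    road(h,e)  [fact]

round 1: derive anc(c,c) via R0 from road(c,c)
round 1: derive anc(c,g) via R0 from road(c,g)
round 1: derive anc(c,h) via R0 from road(c,h)
round 1: derive anc(d,a) via R0 from road(d,a)
round 1: derive anc(e,a) via R0 from road(e,a)
round 1: derive anc(e,b) via R0 from road(e,b)
round 1: derive anc(e,h) via R0 from road(e,h)
round 1: derive anc(g,b) via R0 from road(g,b)
round 1: derive anc(h,e) via R0 from road(h,e)
round 1: derive anc(h,g) via R0 from road(h,g)
round 2: derive anc(c,b) via R1 from anc(c,g), anc(g,b)
round 2: derive anc(c,e) via R1 from anc(c,h), anc(h,e)
round 2: derive anc(e,e) via R1 from anc(e,h), anc(h,e)
round 2: derive anc(e,g) via R1 from anc(e,h), anc(h,g)
round 2: derive anc(h,a) via R1 from anc(h,e), anc(e,a)
round 2: derive anc(h,b) via R1 from anc(h,e), anc(e,b)
round 2: derive anc(h,h) via R1 from anc(h,e), anc(e,h)
round 3: derive anc(c,a) via R1 from anc(c,e), anc(e,a)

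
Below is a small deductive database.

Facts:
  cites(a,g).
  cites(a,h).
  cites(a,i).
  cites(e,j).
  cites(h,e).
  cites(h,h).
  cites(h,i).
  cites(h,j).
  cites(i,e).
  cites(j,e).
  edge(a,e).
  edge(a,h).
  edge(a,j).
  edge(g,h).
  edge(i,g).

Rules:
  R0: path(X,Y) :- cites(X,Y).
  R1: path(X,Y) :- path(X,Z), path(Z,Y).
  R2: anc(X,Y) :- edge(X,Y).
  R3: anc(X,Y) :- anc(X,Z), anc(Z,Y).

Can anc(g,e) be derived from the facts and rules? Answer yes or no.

no

round 1: derive anc(a,e) via R2 from edge(a,e)
round 1: derive anc(a,h) via R2 from edge(a,h)
round 1: derive anc(a,j) via R2 from edge(a,j)
round 1: derive anc(g,h) via R2 from edge(g,h)
round 1: derive anc(i,g) via R2 from edge(i,g)
round 2: derive anc(i,h) via R3 from anc(i,g), anc(g,h)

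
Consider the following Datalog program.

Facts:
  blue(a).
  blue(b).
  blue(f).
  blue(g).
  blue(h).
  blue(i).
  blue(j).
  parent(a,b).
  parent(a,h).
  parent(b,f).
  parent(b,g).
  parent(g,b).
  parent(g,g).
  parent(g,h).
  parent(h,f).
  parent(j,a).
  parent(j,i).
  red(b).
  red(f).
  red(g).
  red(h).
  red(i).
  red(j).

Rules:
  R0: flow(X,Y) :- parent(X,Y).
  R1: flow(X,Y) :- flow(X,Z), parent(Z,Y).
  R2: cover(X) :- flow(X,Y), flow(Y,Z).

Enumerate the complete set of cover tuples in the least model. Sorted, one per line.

round 1: derive flow(a,b) via R0 from parent(a,b)
round 1: derive flow(a,h) via R0 from parent(a,h)
round 1: derive flow(b,f) via R0 from parent(b,f)
round 1: derive flow(b,g) via R0 from parent(b,g)
round 1: derive flow(g,b) via R0 from parent(g,b)
round 1: derive flow(g,g) via R0 from parent(g,g)
round 1: derive flow(g,h) via R0 from parent(g,h)
round 1: derive flow(h,f) via R0 from parent(h,f)
round 1: derive flow(j,a) via R0 from parent(j,a)
round 1: derive flow(j,i) via R0 from parent(j,i)
round 2: derive flow(a,f) via R1 from flow(a,b), parent(b,f)
round 2: derive flow(a,g) via R1 from flow(a,b), parent(b,g)
round 2: derive flow(b,b) via R1 from flow(b,g), parent(g,b)
round 2: derive flow(b,h) via R1 from flow(b,g), parent(g,h)
round 2: derive flow(g,f) via R1 from flow(g,b), parent(b,f)
round 2: derive flow(j,b) via R1 from flow(j,a), parent(a,b)
round 2: derive flow(j,h) via R1 from flow(j,a), parent(a,h)
round 2: derive cover(a) via R2 from flow(a,b), flow(b,f)
round 2: derive cover(b) via R2 from flow(b,g), flow(g,b)
round 2: derive cover(g) via R2 from flow(g,b), flow(b,f)
round 2: derive cover(j) via R2 from flow(j,a), flow(a,b)
round 3: derive flow(j,f) via R1 from flow(j,b), parent(b,f)
round 3: derive flow(j,g) via R1 from flow(j,b), parent(b,g)

cover(a)
cover(b)
cover(g)
cover(j)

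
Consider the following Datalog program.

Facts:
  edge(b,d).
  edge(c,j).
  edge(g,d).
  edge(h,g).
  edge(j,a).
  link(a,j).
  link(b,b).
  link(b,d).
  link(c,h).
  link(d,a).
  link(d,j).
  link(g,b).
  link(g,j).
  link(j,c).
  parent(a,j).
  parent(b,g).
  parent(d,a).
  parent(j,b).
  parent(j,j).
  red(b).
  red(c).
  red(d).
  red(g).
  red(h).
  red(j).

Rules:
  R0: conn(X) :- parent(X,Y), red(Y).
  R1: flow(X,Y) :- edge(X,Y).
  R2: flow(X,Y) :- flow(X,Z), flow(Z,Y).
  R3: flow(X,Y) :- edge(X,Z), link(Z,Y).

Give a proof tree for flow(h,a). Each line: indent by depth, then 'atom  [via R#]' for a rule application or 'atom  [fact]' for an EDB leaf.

round 1: derive flow(b,d) via R1 from edge(b,d)
round 1: derive flow(c,j) via R1 from edge(c,j)
round 1: derive flow(g,d) via R1 from edge(g,d)
round 1: derive flow(h,g) via R1 from edge(h,g)
round 1: derive flow(j,a) via R1 from edge(j,a)
round 1: derive flow(b,a) via R3 from edge(b,d), link(d,a)
round 1: derive flow(b,j) via R3 from edge(b,d), link(d,j)
round 1: derive flow(c,c) via R3 from edge(c,j), link(j,c)
round 1: derive flow(g,a) via R3 from edge(g,d), link(d,a)
round 1: derive flow(g,j) via R3 from edge(g,d), link(d,j)
round 1: derive flow(h,b) via R3 from edge(h,g), link(g,b)
round 1: derive flow(h,j) via R3 from edge(h,g), link(g,j)
round 1: derive flow(j,j) via R3 from edge(j,a), link(a,j)
round 2: derive flow(c,a) via R2 from flow(c,j), flow(j,a)
round 2: derive flow(h,a) via R2 from flow(h,b), flow(b,a)
round 2: derive flow(h,d) via R2 from flow(h,b), flow(b,d)

flow(h,a)  [via R2]
  flow(h,b)  [via R3]
    edge(h,g)  [fact]
    link(g,b)  [fact]
  flow(b,a)  [via R3]
    edge(b,d)  [fact]
    link(d,a)  [fact]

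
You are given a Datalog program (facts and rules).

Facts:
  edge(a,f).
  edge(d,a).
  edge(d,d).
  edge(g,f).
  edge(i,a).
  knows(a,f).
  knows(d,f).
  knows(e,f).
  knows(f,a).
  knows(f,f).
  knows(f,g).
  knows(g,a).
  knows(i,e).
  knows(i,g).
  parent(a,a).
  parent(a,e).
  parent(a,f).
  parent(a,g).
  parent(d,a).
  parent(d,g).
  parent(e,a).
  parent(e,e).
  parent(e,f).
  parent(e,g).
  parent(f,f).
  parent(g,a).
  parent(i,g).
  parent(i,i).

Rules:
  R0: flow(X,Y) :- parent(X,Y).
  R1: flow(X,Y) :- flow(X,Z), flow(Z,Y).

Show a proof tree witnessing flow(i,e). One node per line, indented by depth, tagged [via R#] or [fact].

round 1: derive flow(a,a) via R0 from parent(a,a)
round 1: derive flow(a,e) via R0 from parent(a,e)
round 1: derive flow(a,f) via R0 from parent(a,f)
round 1: derive flow(a,g) via R0 from parent(a,g)
round 1: derive flow(d,a) via R0 from parent(d,a)
round 1: derive flow(d,g) via R0 from parent(d,g)
round 1: derive flow(e,a) via R0 from parent(e,a)
round 1: derive flow(e,e) via R0 from parent(e,e)
round 1: derive flow(e,f) via R0 from parent(e,f)
round 1: derive flow(e,g) via R0 from parent(e,g)
round 1: derive flow(f,f) via R0 from parent(f,f)
round 1: derive flow(g,a) via R0 from parent(g,a)
round 1: derive flow(i,g) via R0 from parent(i,g)
round 1: derive flow(i,i) via R0 from parent(i,i)
round 2: derive flow(d,e) via R1 from flow(d,a), flow(a,e)
round 2: derive flow(d,f) via R1 from flow(d,a), flow(a,f)
round 2: derive flow(g,e) via R1 from flow(g,a), flow(a,e)
round 2: derive flow(g,f) via R1 from flow(g,a), flow(a,f)
round 2: derive flow(g,g) via R1 from flow(g,a), flow(a,g)
round 2: derive flow(i,a) via R1 from flow(i,g), flow(g,a)
round 3: derive flow(i,e) via R1 from flow(i,a), flow(a,e)
round 3: derive flow(i,f) via R1 from flow(i,a), flow(a,f)

flow(i,e)  [via R1]
  flow(i,a)  [via R1]
    flow(i,g)  [via R0]
      parent(i,g)  [fact]
    flow(g,a)  [via R0]
      parent(g,a)  [fact]
  flow(a,e)  [via R0]
    parent(a,e)  [fact]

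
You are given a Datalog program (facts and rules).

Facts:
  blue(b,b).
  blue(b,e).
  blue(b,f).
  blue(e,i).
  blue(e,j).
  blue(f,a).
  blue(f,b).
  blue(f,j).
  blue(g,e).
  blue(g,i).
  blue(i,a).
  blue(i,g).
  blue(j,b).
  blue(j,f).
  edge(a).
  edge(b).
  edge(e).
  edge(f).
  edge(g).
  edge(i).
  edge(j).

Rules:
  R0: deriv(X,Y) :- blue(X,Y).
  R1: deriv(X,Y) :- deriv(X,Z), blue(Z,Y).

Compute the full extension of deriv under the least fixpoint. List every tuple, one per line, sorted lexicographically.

deriv(b,a)
deriv(b,b)
deriv(b,e)
deriv(b,f)
deriv(b,g)
deriv(b,i)
deriv(b,j)
deriv(e,a)
deriv(e,b)
deriv(e,e)
deriv(e,f)
deriv(e,g)
deriv(e,i)
deriv(e,j)
deriv(f,a)
deriv(f,b)
deriv(f,e)
deriv(f,f)
deriv(f,g)
deriv(f,i)
deriv(f,j)
deriv(g,a)
deriv(g,b)
deriv(g,e)
deriv(g,f)
deriv(g,g)
deriv(g,i)
deriv(g,j)
deriv(i,a)
deriv(i,b)
deriv(i,e)
deriv(i,f)
deriv(i,g)
deriv(i,i)
deriv(i,j)
deriv(j,a)
deriv(j,b)
deriv(j,e)
deriv(j,f)
deriv(j,g)
deriv(j,i)
deriv(j,j)

round 1: derive deriv(b,b) via R0 from blue(b,b)
round 1: derive deriv(b,e) via R0 from blue(b,e)
round 1: derive deriv(b,f) via R0 from blue(b,f)
round 1: derive deriv(e,i) via R0 from blue(e,i)
round 1: derive deriv(e,j) via R0 from blue(e,j)
round 1: derive deriv(f,a) via R0 from blue(f,a)
round 1: derive deriv(f,b) via R0 from blue(f,b)
round 1: derive deriv(f,j) via R0 from blue(f,j)
round 1: derive deriv(g,e) via R0 from blue(g,e)
round 1: derive deriv(g,i) via R0 from blue(g,i)
round 1: derive deriv(i,a) via R0 from blue(i,a)
round 1: derive deriv(i,g) via R0 from blue(i,g)
round 1: derive deriv(j,b) via R0 from blue(j,b)
round 1: derive deriv(j,f) via R0 from blue(j,f)
round 2: derive deriv(b,a) via R1 from deriv(b,f), blue(f,a)
round 2: derive deriv(b,i) via R1 from deriv(b,e), blue(e,i)
round 2: derive deriv(b,j) via R1 from deriv(b,e), blue(e,j)
round 2: derive deriv(e,a) via R1 from deriv(e,i), blue(i,a)
round 2: derive deriv(e,b) via R1 from deriv(e,j), blue(j,b)
round 2: derive deriv(e,f) via R1 from deriv(e,j), blue(j,f)
round 2: derive deriv(e,g) via R1 from deriv(e,i), blue(i,g)
round 2: derive deriv(f,e) via R1 from deriv(f,b), blue(b,e)
round 2: derive deriv(f,f) via R1 from deriv(f,b), blue(b,f)
round 2: derive deriv(g,a) via R1 from deriv(g,i), blue(i,a)
round 2: derive deriv(g,g) via R1 from deriv(g,i), blue(i,g)
round 2: derive deriv(g,j) via R1 from deriv(g,e), blue(e,j)
round 2: derive deriv(i,e) via R1 from deriv(i,g), blue(g,e)
round 2: derive deriv(i,i) via R1 from deriv(i,g), blue(g,i)
round 2: derive deriv(j,a) via R1 from deriv(j,f), blue(f,a)
round 2: derive deriv(j,e) via R1 from deriv(j,b), blue(b,e)
round 2: derive deriv(j,j) via R1 from deriv(j,f), blue(f,j)
round 3: derive deriv(b,g) via R1 from deriv(b,i), blue(i,g)
round 3: derive deriv(e,e) via R1 from deriv(e,b), blue(b,e)
round 3: derive deriv(f,i) via R1 from deriv(f,e), blue(e,i)
round 3: derive deriv(g,b) via R1 from deriv(g,j), blue(j,b)
round 3: derive deriv(g,f) via R1 from deriv(g,j), blue(j,f)
round 3: derive deriv(i,j) via R1 from deriv(i,e), blue(e,j)
round 3: derive deriv(j,i) via R1 from deriv(j,e), blue(e,i)
round 4: derive deriv(f,g) via R1 from deriv(f,i), blue(i,g)
round 4: derive deriv(i,b) via R1 from deriv(i,j), blue(j,b)
round 4: derive deriv(i,f) via R1 from deriv(i,j), blue(j,f)
round 4: derive deriv(j,g) via R1 from deriv(j,i), blue(i,g)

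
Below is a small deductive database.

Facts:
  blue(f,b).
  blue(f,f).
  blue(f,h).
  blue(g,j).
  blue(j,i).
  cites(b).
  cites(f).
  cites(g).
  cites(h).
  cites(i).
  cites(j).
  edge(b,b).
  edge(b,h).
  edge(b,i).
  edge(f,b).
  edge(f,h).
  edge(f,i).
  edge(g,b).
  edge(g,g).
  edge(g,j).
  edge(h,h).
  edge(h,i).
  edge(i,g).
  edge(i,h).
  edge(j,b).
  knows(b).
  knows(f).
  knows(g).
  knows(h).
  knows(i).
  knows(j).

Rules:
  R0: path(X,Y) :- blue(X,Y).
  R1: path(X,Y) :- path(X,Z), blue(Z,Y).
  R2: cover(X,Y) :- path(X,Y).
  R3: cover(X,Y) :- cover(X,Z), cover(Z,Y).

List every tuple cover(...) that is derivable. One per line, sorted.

round 1: derive path(f,b) via R0 from blue(f,b)
round 1: derive path(f,f) via R0 from blue(f,f)
round 1: derive path(f,h) via R0 from blue(f,h)
round 1: derive path(g,j) via R0 from blue(g,j)
round 1: derive path(j,i) via R0 from blue(j,i)
round 2: derive path(g,i) via R1 from path(g,j), blue(j,i)
round 2: derive cover(f,b) via R2 from path(f,b)
round 2: derive cover(f,f) via R2 from path(f,f)
round 2: derive cover(f,h) via R2 from path(f,h)
round 2: derive cover(g,j) via R2 from path(g,j)
round 2: derive cover(j,i) via R2 from path(j,i)
round 3: derive cover(g,i) via R2 from path(g,i)

cover(f,b)
cover(f,f)
cover(f,h)
cover(g,i)
cover(g,j)
cover(j,i)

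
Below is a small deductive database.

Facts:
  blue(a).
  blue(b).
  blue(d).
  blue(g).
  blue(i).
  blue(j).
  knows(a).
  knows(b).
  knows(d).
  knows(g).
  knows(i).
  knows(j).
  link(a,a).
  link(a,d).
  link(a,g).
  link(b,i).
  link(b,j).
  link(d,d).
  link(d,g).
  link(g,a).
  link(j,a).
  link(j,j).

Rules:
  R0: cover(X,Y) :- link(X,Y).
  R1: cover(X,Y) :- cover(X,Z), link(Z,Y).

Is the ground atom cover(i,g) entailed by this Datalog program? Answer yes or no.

round 1: derive cover(a,a) via R0 from link(a,a)
round 1: derive cover(a,d) via R0 from link(a,d)
round 1: derive cover(a,g) via R0 from link(a,g)
round 1: derive cover(b,i) via R0 from link(b,i)
round 1: derive cover(b,j) via R0 from link(b,j)
round 1: derive cover(d,d) via R0 from link(d,d)
round 1: derive cover(d,g) via R0 from link(d,g)
round 1: derive cover(g,a) via R0 from link(g,a)
round 1: derive cover(j,a) via R0 from link(j,a)
round 1: derive cover(j,j) via R0 from link(j,j)
round 2: derive cover(b,a) via R1 from cover(b,j), link(j,a)
round 2: derive cover(d,a) via R1 from cover(d,g), link(g,a)
round 2: derive cover(g,d) via R1 from cover(g,a), link(a,d)
round 2: derive cover(g,g) via R1 from cover(g,a), link(a,g)
round 2: derive cover(j,d) via R1 from cover(j,a), link(a,d)
round 2: derive cover(j,g) via R1 from cover(j,a), link(a,g)
round 3: derive cover(b,d) via R1 from cover(b,a), link(a,d)
round 3: derive cover(b,g) via R1 from cover(b,a), link(a,g)

no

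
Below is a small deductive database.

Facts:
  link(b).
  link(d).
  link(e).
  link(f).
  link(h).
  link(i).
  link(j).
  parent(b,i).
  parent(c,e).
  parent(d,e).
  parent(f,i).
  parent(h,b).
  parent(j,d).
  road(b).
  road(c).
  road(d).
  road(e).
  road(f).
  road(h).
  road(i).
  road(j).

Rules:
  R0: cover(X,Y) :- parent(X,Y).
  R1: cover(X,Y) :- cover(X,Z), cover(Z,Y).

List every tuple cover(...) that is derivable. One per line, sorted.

cover(b,i)
cover(c,e)
cover(d,e)
cover(f,i)
cover(h,b)
cover(h,i)
cover(j,d)
cover(j,e)

round 1: derive cover(b,i) via R0 from parent(b,i)
round 1: derive cover(c,e) via R0 from parent(c,e)
round 1: derive cover(d,e) via R0 from parent(d,e)
round 1: derive cover(f,i) via R0 from parent(f,i)
round 1: derive cover(h,b) via R0 from parent(h,b)
round 1: derive cover(j,d) via R0 from parent(j,d)
round 2: derive cover(h,i) via R1 from cover(h,b), cover(b,i)
round 2: derive cover(j,e) via R1 from cover(j,d), cover(d,e)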